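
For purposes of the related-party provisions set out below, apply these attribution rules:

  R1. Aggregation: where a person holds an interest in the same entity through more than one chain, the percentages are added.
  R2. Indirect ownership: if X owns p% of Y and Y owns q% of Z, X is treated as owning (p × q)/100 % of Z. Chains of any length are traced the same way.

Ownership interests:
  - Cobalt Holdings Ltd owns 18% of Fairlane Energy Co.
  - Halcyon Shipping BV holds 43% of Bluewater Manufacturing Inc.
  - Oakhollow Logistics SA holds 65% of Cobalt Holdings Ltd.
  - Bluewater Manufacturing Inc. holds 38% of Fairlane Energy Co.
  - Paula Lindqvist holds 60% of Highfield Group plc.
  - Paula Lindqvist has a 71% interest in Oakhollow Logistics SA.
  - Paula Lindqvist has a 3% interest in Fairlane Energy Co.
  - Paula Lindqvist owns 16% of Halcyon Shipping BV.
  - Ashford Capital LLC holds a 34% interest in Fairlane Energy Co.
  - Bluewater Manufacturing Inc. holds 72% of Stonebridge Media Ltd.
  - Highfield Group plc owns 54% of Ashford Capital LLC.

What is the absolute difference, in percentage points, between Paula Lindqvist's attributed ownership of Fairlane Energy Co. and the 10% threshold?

Chain via Highfield Group plc → Ashford Capital LLC (R2): 60% × 54% × 34% = 11.016% of Fairlane Energy Co.
Chain via Halcyon Shipping BV → Bluewater Manufacturing Inc. (R2): 16% × 43% × 38% = 2.6144% of Fairlane Energy Co.
Chain via Oakhollow Logistics SA → Cobalt Holdings Ltd (R2): 71% × 65% × 18% = 8.307% of Fairlane Energy Co.
Direct interest in Fairlane Energy Co: 3%.
Aggregating (R1): 11.016% + 2.6144% + 8.307% + 3% = 24.9374%.
24.9374% exceeds the 10% threshold by 14.9374 percentage points.

14.9374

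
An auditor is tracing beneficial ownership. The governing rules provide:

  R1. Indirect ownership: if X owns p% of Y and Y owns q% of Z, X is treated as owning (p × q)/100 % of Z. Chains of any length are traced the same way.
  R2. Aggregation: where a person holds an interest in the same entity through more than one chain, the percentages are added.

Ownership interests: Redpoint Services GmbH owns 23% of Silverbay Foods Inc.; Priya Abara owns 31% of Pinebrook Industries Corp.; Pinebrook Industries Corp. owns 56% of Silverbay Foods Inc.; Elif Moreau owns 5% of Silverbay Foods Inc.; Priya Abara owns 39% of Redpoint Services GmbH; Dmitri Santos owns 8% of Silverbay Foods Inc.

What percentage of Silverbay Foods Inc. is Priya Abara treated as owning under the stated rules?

26.33%

Chain via Pinebrook Industries Corp. (R1): 31% × 56% = 17.36% of Silverbay Foods Inc.
Chain via Redpoint Services GmbH (R1): 39% × 23% = 8.97% of Silverbay Foods Inc.
Aggregating (R2): 17.36% + 8.97% = 26.33%.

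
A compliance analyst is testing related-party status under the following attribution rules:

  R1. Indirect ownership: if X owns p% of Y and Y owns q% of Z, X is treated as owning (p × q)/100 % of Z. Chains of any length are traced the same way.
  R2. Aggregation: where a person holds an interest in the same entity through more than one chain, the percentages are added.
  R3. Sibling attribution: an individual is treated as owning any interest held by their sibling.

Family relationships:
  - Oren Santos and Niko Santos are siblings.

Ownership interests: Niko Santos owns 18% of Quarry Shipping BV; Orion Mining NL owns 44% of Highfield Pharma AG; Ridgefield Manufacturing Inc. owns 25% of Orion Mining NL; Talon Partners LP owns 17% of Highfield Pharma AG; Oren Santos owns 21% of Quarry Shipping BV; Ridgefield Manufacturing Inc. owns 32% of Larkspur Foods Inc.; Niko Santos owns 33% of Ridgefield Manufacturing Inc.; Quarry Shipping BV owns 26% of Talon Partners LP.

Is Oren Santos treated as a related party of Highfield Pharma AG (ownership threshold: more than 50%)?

No

By sibling attribution (R3), Oren Santos is treated as also owning Niko Santos's interest in Quarry Shipping BV, giving 21% + 18% = 39%.
By sibling attribution (R3), Oren Santos is treated as owning Niko Santos's 33% interest in Ridgefield Manufacturing Inc.
Chain via Quarry Shipping BV → Talon Partners LP (R1): 39% × 26% × 17% = 1.7238% of Highfield Pharma AG.
Chain via Ridgefield Manufacturing Inc. → Orion Mining NL (R1): 33% × 25% × 44% = 3.63% of Highfield Pharma AG.
Aggregating (R2): 1.7238% + 3.63% = 5.3538%.
5.3538% does not exceed the 50% threshold, so Oren is not a related party to Highfield Pharma AG.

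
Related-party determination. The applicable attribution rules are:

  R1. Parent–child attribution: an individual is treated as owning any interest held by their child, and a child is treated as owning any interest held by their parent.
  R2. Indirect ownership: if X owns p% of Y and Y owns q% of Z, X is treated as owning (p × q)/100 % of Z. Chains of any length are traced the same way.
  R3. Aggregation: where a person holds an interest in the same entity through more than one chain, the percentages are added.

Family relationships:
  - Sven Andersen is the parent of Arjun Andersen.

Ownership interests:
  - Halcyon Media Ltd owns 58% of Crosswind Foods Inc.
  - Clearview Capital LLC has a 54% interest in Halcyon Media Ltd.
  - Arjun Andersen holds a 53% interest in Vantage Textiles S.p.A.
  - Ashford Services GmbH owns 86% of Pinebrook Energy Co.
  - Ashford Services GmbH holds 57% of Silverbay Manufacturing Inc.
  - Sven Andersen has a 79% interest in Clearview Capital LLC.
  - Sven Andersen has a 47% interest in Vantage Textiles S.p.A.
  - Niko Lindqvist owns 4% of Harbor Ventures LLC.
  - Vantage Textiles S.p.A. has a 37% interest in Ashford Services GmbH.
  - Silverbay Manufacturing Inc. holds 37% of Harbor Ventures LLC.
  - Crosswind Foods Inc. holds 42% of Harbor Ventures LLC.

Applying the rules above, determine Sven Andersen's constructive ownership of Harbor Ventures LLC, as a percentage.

18.195276%

By parent–child attribution (R1), Sven Andersen is treated as also owning Arjun Andersen's interest in Vantage Textiles S.p.A, giving 47% + 53% = 100%.
Chain via Clearview Capital LLC → Halcyon Media Ltd → Crosswind Foods Inc. (R2): 79% × 54% × 58% × 42% = 10.391976% of Harbor Ventures LLC.
Chain via Vantage Textiles S.p.A. → Ashford Services GmbH → Silverbay Manufacturing Inc. (R2): 100% × 37% × 57% × 37% = 7.8033% of Harbor Ventures LLC.
Aggregating (R3): 10.391976% + 7.8033% = 18.195276%.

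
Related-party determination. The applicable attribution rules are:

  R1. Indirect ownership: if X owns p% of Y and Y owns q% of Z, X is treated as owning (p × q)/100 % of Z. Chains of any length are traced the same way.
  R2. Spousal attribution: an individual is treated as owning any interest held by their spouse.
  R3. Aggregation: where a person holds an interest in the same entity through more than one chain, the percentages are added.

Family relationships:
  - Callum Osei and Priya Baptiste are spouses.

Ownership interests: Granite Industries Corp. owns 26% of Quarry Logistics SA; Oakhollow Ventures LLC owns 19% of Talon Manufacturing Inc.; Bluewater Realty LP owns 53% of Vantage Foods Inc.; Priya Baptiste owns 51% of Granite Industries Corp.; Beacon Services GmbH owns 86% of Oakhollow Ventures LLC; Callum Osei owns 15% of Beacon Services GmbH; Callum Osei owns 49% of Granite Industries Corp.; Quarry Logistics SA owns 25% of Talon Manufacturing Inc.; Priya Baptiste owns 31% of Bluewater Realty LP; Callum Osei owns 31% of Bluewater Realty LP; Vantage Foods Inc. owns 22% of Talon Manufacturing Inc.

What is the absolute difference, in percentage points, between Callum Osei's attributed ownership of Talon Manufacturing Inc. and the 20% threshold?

3.8198

By spousal attribution (R2), Callum Osei is treated as also owning Priya Baptiste's interest in Granite Industries Corp, giving 49% + 51% = 100%.
By spousal attribution (R2), Callum Osei is treated as also owning Priya Baptiste's interest in Bluewater Realty LP, giving 31% + 31% = 62%.
Chain via Beacon Services GmbH → Oakhollow Ventures LLC (R1): 15% × 86% × 19% = 2.451% of Talon Manufacturing Inc.
Chain via Granite Industries Corp. → Quarry Logistics SA (R1): 100% × 26% × 25% = 6.5% of Talon Manufacturing Inc.
Chain via Bluewater Realty LP → Vantage Foods Inc. (R1): 62% × 53% × 22% = 7.2292% of Talon Manufacturing Inc.
Aggregating (R3): 2.451% + 6.5% + 7.2292% = 16.1802%.
16.1802% falls short of the 20% threshold by 3.8198 percentage points.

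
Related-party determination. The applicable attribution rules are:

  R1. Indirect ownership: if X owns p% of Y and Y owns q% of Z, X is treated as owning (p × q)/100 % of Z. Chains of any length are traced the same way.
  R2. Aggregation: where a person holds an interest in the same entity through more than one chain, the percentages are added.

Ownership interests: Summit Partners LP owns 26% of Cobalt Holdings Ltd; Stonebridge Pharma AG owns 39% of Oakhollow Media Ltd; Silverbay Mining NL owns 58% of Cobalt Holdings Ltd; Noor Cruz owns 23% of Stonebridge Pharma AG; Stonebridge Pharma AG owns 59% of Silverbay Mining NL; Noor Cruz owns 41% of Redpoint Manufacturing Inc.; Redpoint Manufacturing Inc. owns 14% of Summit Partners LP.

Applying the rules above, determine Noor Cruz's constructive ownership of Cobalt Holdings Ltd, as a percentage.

Chain via Stonebridge Pharma AG → Silverbay Mining NL (R1): 23% × 59% × 58% = 7.8706% of Cobalt Holdings Ltd.
Chain via Redpoint Manufacturing Inc. → Summit Partners LP (R1): 41% × 14% × 26% = 1.4924% of Cobalt Holdings Ltd.
Aggregating (R2): 7.8706% + 1.4924% = 9.363%.

9.363%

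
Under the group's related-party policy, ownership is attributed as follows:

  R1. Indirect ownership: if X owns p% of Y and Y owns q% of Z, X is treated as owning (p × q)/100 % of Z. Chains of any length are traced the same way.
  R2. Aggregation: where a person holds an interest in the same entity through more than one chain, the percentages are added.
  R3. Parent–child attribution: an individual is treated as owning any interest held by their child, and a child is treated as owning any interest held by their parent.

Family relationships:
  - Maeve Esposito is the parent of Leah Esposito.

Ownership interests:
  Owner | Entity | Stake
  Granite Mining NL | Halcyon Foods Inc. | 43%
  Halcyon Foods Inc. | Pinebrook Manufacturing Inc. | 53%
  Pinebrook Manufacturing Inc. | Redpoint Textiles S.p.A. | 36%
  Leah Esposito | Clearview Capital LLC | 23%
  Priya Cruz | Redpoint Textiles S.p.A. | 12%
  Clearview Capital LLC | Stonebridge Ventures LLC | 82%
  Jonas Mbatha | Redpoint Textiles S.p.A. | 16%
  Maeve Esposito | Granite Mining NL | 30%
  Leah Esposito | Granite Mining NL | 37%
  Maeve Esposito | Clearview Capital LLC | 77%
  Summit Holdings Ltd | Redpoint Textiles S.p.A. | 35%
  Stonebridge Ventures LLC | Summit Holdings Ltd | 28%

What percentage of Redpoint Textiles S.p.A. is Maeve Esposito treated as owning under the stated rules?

By parent–child attribution (R3), Maeve Esposito is treated as also owning Leah Esposito's interest in Clearview Capital LLC, giving 77% + 23% = 100%.
By parent–child attribution (R3), Maeve Esposito is treated as also owning Leah Esposito's interest in Granite Mining NL, giving 30% + 37% = 67%.
Chain via Clearview Capital LLC → Stonebridge Ventures LLC → Summit Holdings Ltd (R1): 100% × 82% × 28% × 35% = 8.036% of Redpoint Textiles S.p.A.
Chain via Granite Mining NL → Halcyon Foods Inc. → Pinebrook Manufacturing Inc. (R1): 67% × 43% × 53% × 36% = 5.496948% of Redpoint Textiles S.p.A.
Aggregating (R2): 8.036% + 5.496948% = 13.532948%.

13.532948%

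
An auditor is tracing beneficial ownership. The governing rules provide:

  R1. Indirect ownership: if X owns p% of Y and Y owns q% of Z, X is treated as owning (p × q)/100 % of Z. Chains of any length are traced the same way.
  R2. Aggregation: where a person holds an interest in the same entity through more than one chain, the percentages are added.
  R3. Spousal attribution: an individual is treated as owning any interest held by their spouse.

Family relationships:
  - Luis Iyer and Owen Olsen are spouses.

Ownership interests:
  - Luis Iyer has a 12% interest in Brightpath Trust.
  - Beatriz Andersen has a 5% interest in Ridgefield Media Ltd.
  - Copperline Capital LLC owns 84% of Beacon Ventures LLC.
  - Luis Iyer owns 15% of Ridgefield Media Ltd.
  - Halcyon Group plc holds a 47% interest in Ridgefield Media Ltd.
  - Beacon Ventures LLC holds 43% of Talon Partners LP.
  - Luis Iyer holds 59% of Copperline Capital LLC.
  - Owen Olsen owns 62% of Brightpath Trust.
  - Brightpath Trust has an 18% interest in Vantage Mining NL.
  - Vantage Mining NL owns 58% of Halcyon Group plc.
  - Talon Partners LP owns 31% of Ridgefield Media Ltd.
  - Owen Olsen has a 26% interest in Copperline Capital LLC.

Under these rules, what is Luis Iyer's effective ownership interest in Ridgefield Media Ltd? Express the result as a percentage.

By spousal attribution (R3), Luis Iyer is treated as also owning Owen Olsen's interest in Copperline Capital LLC, giving 59% + 26% = 85%.
By spousal attribution (R3), Luis Iyer is treated as also owning Owen Olsen's interest in Brightpath Trust, giving 12% + 62% = 74%.
Chain via Copperline Capital LLC → Beacon Ventures LLC → Talon Partners LP (R1): 85% × 84% × 43% × 31% = 9.51762% of Ridgefield Media Ltd.
Chain via Brightpath Trust → Vantage Mining NL → Halcyon Group plc (R1): 74% × 18% × 58% × 47% = 3.631032% of Ridgefield Media Ltd.
Direct interest in Ridgefield Media Ltd: 15%.
Aggregating (R2): 9.51762% + 3.631032% + 15% = 28.148652%.

28.148652%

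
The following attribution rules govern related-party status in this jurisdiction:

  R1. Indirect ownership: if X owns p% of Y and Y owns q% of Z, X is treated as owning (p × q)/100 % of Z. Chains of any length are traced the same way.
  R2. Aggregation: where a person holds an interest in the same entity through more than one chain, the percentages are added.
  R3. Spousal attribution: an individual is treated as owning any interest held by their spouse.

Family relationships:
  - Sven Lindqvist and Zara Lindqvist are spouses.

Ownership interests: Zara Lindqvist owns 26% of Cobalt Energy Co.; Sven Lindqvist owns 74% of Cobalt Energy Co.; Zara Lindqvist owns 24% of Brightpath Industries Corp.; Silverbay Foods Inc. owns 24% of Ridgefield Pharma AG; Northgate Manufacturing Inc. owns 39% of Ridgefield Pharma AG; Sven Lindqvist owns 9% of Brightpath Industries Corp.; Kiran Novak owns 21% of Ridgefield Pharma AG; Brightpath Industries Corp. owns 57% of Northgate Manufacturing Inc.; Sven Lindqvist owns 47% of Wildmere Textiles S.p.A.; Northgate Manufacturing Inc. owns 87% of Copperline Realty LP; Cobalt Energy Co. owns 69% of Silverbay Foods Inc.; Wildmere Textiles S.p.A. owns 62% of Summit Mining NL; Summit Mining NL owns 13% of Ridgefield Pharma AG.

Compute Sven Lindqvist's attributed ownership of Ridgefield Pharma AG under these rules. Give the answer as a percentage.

27.6841%

By spousal attribution (R3), Sven Lindqvist is treated as also owning Zara Lindqvist's interest in Cobalt Energy Co, giving 74% + 26% = 100%.
By spousal attribution (R3), Sven Lindqvist is treated as also owning Zara Lindqvist's interest in Brightpath Industries Corp, giving 9% + 24% = 33%.
Chain via Cobalt Energy Co. → Silverbay Foods Inc. (R1): 100% × 69% × 24% = 16.56% of Ridgefield Pharma AG.
Chain via Brightpath Industries Corp. → Northgate Manufacturing Inc. (R1): 33% × 57% × 39% = 7.3359% of Ridgefield Pharma AG.
Chain via Wildmere Textiles S.p.A. → Summit Mining NL (R1): 47% × 62% × 13% = 3.7882% of Ridgefield Pharma AG.
Aggregating (R2): 16.56% + 7.3359% + 3.7882% = 27.6841%.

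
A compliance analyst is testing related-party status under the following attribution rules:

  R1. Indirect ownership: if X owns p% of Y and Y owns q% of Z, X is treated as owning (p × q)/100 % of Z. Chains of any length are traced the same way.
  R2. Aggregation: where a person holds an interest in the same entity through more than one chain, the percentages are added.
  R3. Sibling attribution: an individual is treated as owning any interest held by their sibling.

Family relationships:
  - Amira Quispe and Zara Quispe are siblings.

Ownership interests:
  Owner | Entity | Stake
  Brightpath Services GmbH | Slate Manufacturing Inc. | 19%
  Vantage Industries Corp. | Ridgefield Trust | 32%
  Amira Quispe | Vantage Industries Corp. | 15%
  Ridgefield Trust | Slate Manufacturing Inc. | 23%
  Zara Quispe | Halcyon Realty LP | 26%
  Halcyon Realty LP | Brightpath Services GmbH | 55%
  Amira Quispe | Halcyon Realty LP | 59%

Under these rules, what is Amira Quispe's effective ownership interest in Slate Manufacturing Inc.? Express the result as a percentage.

By sibling attribution (R3), Amira Quispe is treated as also owning Zara Quispe's interest in Halcyon Realty LP, giving 59% + 26% = 85%.
Chain via Halcyon Realty LP → Brightpath Services GmbH (R1): 85% × 55% × 19% = 8.8825% of Slate Manufacturing Inc.
Chain via Vantage Industries Corp. → Ridgefield Trust (R1): 15% × 32% × 23% = 1.104% of Slate Manufacturing Inc.
Aggregating (R2): 8.8825% + 1.104% = 9.9865%.

9.9865%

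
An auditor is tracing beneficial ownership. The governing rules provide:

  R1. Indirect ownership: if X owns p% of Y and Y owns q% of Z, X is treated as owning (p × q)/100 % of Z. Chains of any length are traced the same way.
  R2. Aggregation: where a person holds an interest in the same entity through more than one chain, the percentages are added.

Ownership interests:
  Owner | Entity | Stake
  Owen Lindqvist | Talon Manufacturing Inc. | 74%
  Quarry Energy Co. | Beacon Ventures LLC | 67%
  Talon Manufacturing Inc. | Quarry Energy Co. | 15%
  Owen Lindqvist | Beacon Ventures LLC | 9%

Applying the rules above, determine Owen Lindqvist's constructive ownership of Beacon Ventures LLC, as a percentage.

Chain via Talon Manufacturing Inc. → Quarry Energy Co. (R1): 74% × 15% × 67% = 7.437% of Beacon Ventures LLC.
Direct interest in Beacon Ventures LLC: 9%.
Aggregating (R2): 7.437% + 9% = 16.437%.

16.437%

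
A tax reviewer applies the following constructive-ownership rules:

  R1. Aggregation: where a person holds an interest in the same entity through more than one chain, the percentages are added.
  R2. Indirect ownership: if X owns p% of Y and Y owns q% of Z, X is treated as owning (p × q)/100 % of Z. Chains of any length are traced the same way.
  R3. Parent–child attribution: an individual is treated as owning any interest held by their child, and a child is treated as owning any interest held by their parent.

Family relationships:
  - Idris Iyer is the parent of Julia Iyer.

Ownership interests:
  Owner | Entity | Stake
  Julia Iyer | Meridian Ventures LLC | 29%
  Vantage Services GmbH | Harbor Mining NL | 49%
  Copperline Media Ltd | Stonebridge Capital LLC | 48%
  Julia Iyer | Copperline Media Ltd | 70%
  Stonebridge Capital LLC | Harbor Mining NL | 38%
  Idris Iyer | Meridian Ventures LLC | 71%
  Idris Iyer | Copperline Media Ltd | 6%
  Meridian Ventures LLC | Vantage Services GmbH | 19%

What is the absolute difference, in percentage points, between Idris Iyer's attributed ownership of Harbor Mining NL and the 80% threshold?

By parent–child attribution (R3), Idris Iyer is treated as also owning Julia Iyer's interest in Meridian Ventures LLC, giving 71% + 29% = 100%.
By parent–child attribution (R3), Idris Iyer is treated as also owning Julia Iyer's interest in Copperline Media Ltd, giving 6% + 70% = 76%.
Chain via Meridian Ventures LLC → Vantage Services GmbH (R2): 100% × 19% × 49% = 9.31% of Harbor Mining NL.
Chain via Copperline Media Ltd → Stonebridge Capital LLC (R2): 76% × 48% × 38% = 13.8624% of Harbor Mining NL.
Aggregating (R1): 9.31% + 13.8624% = 23.1724%.
23.1724% falls short of the 80% threshold by 56.8276 percentage points.

56.8276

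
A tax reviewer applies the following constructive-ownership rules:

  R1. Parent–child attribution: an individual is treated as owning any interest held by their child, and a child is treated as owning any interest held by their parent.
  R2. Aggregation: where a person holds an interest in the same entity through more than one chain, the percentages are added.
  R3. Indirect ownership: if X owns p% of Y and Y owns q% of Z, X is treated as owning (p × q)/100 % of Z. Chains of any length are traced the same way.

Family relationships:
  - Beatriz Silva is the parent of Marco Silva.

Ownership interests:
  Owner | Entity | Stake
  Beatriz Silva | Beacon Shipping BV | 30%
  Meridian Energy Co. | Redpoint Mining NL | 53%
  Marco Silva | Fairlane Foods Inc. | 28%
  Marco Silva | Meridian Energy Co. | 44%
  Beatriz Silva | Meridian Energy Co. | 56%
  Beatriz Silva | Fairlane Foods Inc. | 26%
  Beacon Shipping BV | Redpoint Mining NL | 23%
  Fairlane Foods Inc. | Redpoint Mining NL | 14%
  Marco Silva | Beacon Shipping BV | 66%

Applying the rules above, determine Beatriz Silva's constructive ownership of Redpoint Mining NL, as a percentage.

82.64%

By parent–child attribution (R1), Beatriz Silva is treated as also owning Marco Silva's interest in Beacon Shipping BV, giving 30% + 66% = 96%.
By parent–child attribution (R1), Beatriz Silva is treated as also owning Marco Silva's interest in Meridian Energy Co, giving 56% + 44% = 100%.
By parent–child attribution (R1), Beatriz Silva is treated as also owning Marco Silva's interest in Fairlane Foods Inc, giving 26% + 28% = 54%.
Chain via Beacon Shipping BV (R3): 96% × 23% = 22.08% of Redpoint Mining NL.
Chain via Meridian Energy Co. (R3): 100% × 53% = 53% of Redpoint Mining NL.
Chain via Fairlane Foods Inc. (R3): 54% × 14% = 7.56% of Redpoint Mining NL.
Aggregating (R2): 22.08% + 53% + 7.56% = 82.64%.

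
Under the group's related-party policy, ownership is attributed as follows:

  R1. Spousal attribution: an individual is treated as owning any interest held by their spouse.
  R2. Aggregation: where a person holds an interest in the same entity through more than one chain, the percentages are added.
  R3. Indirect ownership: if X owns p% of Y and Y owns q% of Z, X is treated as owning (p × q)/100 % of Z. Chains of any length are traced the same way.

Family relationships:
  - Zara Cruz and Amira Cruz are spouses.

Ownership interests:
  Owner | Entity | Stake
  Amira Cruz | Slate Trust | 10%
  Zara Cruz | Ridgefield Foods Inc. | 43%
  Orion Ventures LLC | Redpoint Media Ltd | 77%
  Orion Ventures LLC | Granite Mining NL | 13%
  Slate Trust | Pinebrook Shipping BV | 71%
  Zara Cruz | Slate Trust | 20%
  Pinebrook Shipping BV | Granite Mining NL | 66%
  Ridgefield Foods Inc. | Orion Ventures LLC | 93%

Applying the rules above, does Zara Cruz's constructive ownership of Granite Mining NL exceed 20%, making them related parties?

By spousal attribution (R1), Zara Cruz is treated as also owning Amira Cruz's interest in Slate Trust, giving 20% + 10% = 30%.
Chain via Slate Trust → Pinebrook Shipping BV (R3): 30% × 71% × 66% = 14.058% of Granite Mining NL.
Chain via Ridgefield Foods Inc. → Orion Ventures LLC (R3): 43% × 93% × 13% = 5.1987% of Granite Mining NL.
Aggregating (R2): 14.058% + 5.1987% = 19.2567%.
19.2567% does not exceed the 20% threshold, so Zara is not a related party to Granite Mining NL.

No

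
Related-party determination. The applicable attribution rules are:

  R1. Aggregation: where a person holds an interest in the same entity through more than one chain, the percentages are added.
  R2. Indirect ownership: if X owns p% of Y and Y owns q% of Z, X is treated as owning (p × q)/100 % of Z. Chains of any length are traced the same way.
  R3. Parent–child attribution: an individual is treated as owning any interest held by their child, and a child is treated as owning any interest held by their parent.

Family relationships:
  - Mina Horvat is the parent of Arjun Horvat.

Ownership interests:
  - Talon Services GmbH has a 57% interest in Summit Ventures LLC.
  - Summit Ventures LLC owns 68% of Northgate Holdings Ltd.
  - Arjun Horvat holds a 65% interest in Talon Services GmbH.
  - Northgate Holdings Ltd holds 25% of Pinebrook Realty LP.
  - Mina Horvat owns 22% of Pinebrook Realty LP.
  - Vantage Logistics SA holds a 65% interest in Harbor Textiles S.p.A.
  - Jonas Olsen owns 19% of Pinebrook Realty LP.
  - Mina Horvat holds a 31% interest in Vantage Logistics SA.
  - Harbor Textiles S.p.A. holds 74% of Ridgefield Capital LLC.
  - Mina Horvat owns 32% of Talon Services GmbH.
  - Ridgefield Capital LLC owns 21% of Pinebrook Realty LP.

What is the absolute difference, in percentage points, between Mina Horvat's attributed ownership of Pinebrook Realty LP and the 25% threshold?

By parent–child attribution (R3), Mina Horvat is treated as also owning Arjun Horvat's interest in Talon Services GmbH, giving 32% + 65% = 97%.
Chain via Vantage Logistics SA → Harbor Textiles S.p.A. → Ridgefield Capital LLC (R2): 31% × 65% × 74% × 21% = 3.13131% of Pinebrook Realty LP.
Chain via Talon Services GmbH → Summit Ventures LLC → Northgate Holdings Ltd (R2): 97% × 57% × 68% × 25% = 9.3993% of Pinebrook Realty LP.
Direct interest in Pinebrook Realty LP: 22%.
Aggregating (R1): 3.13131% + 9.3993% + 22% = 34.53061%.
34.53061% exceeds the 25% threshold by 9.53061 percentage points.

9.53061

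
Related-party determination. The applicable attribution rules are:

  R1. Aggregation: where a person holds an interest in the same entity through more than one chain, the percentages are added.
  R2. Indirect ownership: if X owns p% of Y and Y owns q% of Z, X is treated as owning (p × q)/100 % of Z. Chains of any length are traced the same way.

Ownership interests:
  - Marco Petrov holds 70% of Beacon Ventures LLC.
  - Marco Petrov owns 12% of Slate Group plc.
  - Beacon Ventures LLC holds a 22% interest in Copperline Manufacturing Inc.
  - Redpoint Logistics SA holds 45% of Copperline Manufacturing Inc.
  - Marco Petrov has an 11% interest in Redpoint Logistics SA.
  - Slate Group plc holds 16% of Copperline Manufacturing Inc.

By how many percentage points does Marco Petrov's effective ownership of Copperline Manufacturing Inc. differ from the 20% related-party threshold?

Chain via Slate Group plc (R2): 12% × 16% = 1.92% of Copperline Manufacturing Inc.
Chain via Redpoint Logistics SA (R2): 11% × 45% = 4.95% of Copperline Manufacturing Inc.
Chain via Beacon Ventures LLC (R2): 70% × 22% = 15.4% of Copperline Manufacturing Inc.
Aggregating (R1): 1.92% + 4.95% + 15.4% = 22.27%.
22.27% exceeds the 20% threshold by 2.27 percentage points.

2.27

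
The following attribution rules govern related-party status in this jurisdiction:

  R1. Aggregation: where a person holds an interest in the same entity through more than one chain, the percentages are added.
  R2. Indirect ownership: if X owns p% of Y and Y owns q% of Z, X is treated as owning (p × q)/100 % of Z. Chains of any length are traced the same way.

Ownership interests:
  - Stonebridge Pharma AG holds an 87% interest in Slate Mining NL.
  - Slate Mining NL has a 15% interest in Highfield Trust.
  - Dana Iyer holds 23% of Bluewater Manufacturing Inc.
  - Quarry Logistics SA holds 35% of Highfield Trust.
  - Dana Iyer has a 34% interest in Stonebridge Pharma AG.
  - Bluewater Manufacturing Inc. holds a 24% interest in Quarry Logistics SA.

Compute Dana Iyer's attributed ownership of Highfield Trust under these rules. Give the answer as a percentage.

Chain via Stonebridge Pharma AG → Slate Mining NL (R2): 34% × 87% × 15% = 4.437% of Highfield Trust.
Chain via Bluewater Manufacturing Inc. → Quarry Logistics SA (R2): 23% × 24% × 35% = 1.932% of Highfield Trust.
Aggregating (R1): 4.437% + 1.932% = 6.369%.

6.369%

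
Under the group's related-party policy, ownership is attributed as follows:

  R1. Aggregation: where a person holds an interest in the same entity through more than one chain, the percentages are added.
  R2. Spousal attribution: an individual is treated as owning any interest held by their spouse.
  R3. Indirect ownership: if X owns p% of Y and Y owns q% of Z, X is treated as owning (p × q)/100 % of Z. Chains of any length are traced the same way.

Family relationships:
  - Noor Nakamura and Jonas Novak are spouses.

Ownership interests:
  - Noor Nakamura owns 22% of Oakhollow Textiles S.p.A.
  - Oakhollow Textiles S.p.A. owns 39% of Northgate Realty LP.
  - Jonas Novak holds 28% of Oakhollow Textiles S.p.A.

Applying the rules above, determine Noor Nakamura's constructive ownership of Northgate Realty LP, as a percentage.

By spousal attribution (R2), Noor Nakamura is treated as also owning Jonas Novak's interest in Oakhollow Textiles S.p.A, giving 22% + 28% = 50%.
Chain via Oakhollow Textiles S.p.A. (R3): 50% × 39% = 19.5% of Northgate Realty LP.

19.5%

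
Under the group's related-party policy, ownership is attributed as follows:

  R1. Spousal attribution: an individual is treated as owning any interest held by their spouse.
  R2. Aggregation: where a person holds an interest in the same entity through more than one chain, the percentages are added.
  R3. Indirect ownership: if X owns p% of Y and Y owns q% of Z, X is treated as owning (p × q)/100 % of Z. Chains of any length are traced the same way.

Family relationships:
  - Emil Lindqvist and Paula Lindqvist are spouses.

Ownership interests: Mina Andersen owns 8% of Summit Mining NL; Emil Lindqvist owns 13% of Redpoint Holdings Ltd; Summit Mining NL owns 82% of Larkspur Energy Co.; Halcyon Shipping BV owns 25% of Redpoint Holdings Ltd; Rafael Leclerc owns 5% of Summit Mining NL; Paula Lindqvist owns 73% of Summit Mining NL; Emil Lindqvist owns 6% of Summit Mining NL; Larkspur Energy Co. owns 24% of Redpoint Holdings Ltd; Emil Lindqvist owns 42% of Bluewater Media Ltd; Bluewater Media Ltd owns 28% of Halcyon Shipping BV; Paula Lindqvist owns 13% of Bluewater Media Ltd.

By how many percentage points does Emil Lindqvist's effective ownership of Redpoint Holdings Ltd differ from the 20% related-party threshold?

By spousal attribution (R1), Emil Lindqvist is treated as also owning Paula Lindqvist's interest in Summit Mining NL, giving 6% + 73% = 79%.
By spousal attribution (R1), Emil Lindqvist is treated as also owning Paula Lindqvist's interest in Bluewater Media Ltd, giving 42% + 13% = 55%.
Chain via Summit Mining NL → Larkspur Energy Co. (R3): 79% × 82% × 24% = 15.5472% of Redpoint Holdings Ltd.
Chain via Bluewater Media Ltd → Halcyon Shipping BV (R3): 55% × 28% × 25% = 3.85% of Redpoint Holdings Ltd.
Direct interest in Redpoint Holdings Ltd: 13%.
Aggregating (R2): 15.5472% + 3.85% + 13% = 32.3972%.
32.3972% exceeds the 20% threshold by 12.3972 percentage points.

12.3972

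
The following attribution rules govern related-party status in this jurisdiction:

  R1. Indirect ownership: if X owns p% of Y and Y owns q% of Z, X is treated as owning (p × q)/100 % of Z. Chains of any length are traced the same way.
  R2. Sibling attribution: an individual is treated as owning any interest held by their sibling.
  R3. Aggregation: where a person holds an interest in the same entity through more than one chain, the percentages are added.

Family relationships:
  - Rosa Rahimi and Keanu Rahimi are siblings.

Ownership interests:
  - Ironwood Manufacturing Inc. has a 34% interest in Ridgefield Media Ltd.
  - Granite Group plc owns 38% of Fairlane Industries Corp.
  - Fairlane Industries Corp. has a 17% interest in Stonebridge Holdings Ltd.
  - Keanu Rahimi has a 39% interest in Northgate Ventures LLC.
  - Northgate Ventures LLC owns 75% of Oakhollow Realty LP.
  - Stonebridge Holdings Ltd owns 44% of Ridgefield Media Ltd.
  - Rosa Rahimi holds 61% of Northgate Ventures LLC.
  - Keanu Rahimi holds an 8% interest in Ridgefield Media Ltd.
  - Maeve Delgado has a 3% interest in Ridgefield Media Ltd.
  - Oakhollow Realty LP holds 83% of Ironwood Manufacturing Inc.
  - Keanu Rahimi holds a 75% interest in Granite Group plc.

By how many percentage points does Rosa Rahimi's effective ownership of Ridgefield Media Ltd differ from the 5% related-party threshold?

By sibling attribution (R2), Rosa Rahimi is treated as also owning Keanu Rahimi's interest in Northgate Ventures LLC, giving 61% + 39% = 100%.
By sibling attribution (R2), Rosa Rahimi is treated as owning Keanu Rahimi's 75% interest in Granite Group plc.
By sibling attribution (R2), Rosa Rahimi is treated as owning Keanu Rahimi's 8% interest in Ridgefield Media Ltd.
Chain via Northgate Ventures LLC → Oakhollow Realty LP → Ironwood Manufacturing Inc. (R1): 100% × 75% × 83% × 34% = 21.165% of Ridgefield Media Ltd.
Chain via Granite Group plc → Fairlane Industries Corp. → Stonebridge Holdings Ltd (R1): 75% × 38% × 17% × 44% = 2.1318% of Ridgefield Media Ltd.
Direct interest in Ridgefield Media Ltd: 8%.
Aggregating (R3): 21.165% + 2.1318% + 8% = 31.2968%.
31.2968% exceeds the 5% threshold by 26.2968 percentage points.

26.2968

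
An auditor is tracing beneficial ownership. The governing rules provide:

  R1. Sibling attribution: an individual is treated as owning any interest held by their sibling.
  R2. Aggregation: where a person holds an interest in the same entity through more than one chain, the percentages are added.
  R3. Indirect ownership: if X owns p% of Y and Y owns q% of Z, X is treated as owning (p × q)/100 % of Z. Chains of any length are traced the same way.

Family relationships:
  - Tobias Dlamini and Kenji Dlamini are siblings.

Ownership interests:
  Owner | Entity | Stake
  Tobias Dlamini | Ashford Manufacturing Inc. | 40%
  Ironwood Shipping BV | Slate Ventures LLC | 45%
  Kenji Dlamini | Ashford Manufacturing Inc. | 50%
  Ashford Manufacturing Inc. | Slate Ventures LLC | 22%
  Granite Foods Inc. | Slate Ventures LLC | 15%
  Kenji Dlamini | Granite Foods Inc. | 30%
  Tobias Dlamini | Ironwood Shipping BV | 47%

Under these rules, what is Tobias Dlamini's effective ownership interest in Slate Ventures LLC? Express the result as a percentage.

45.45%

By sibling attribution (R1), Tobias Dlamini is treated as also owning Kenji Dlamini's interest in Ashford Manufacturing Inc, giving 40% + 50% = 90%.
By sibling attribution (R1), Tobias Dlamini is treated as owning Kenji Dlamini's 30% interest in Granite Foods Inc.
Chain via Ironwood Shipping BV (R3): 47% × 45% = 21.15% of Slate Ventures LLC.
Chain via Ashford Manufacturing Inc. (R3): 90% × 22% = 19.8% of Slate Ventures LLC.
Chain via Granite Foods Inc. (R3): 30% × 15% = 4.5% of Slate Ventures LLC.
Aggregating (R2): 21.15% + 19.8% + 4.5% = 45.45%.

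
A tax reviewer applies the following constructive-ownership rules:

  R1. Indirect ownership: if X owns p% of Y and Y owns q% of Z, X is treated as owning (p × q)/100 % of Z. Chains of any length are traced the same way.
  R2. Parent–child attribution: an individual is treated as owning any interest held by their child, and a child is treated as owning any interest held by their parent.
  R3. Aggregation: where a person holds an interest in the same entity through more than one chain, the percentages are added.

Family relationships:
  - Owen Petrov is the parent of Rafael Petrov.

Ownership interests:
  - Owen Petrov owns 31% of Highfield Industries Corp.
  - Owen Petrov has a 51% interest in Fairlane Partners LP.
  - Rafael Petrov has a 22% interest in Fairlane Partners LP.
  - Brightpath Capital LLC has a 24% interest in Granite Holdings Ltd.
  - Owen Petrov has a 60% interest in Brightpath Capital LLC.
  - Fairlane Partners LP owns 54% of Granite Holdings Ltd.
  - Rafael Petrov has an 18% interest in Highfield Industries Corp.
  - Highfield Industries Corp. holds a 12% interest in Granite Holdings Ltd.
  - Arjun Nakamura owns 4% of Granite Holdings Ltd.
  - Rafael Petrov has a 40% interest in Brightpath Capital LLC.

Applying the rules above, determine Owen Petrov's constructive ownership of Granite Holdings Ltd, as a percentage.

69.3%

By parent–child attribution (R2), Owen Petrov is treated as also owning Rafael Petrov's interest in Brightpath Capital LLC, giving 60% + 40% = 100%.
By parent–child attribution (R2), Owen Petrov is treated as also owning Rafael Petrov's interest in Fairlane Partners LP, giving 51% + 22% = 73%.
By parent–child attribution (R2), Owen Petrov is treated as also owning Rafael Petrov's interest in Highfield Industries Corp, giving 31% + 18% = 49%.
Chain via Brightpath Capital LLC (R1): 100% × 24% = 24% of Granite Holdings Ltd.
Chain via Fairlane Partners LP (R1): 73% × 54% = 39.42% of Granite Holdings Ltd.
Chain via Highfield Industries Corp. (R1): 49% × 12% = 5.88% of Granite Holdings Ltd.
Aggregating (R3): 24% + 39.42% + 5.88% = 69.3%.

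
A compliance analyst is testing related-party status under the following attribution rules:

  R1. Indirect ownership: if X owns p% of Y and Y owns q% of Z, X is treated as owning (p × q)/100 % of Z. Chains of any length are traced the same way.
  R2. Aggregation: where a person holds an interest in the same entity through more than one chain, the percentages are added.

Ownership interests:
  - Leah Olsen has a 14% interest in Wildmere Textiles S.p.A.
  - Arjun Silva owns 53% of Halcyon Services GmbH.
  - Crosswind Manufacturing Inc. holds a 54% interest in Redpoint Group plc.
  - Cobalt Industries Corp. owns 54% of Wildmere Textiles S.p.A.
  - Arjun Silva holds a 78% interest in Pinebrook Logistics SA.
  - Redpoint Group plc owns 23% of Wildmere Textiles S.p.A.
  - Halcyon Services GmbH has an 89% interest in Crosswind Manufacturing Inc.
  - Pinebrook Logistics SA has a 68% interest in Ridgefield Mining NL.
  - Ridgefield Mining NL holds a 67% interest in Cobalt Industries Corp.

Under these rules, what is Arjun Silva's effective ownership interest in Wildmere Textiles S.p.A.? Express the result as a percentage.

Chain via Halcyon Services GmbH → Crosswind Manufacturing Inc. → Redpoint Group plc (R1): 53% × 89% × 54% × 23% = 5.858514% of Wildmere Textiles S.p.A.
Chain via Pinebrook Logistics SA → Ridgefield Mining NL → Cobalt Industries Corp. (R1): 78% × 68% × 67% × 54% = 19.189872% of Wildmere Textiles S.p.A.
Aggregating (R2): 5.858514% + 19.189872% = 25.048386%.

25.048386%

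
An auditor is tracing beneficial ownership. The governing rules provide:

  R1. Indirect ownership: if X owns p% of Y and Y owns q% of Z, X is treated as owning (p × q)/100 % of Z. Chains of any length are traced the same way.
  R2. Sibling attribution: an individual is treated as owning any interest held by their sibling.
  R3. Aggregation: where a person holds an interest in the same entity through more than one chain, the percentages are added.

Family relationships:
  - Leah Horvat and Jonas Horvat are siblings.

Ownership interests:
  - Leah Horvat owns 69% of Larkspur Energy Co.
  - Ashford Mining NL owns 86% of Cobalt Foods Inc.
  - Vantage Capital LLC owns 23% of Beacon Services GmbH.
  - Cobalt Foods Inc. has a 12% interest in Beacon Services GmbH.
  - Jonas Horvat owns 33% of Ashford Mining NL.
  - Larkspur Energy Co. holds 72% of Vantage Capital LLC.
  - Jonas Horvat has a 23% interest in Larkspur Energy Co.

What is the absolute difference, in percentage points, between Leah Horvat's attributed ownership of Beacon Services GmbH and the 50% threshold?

By sibling attribution (R2), Leah Horvat is treated as also owning Jonas Horvat's interest in Larkspur Energy Co, giving 69% + 23% = 92%.
By sibling attribution (R2), Leah Horvat is treated as owning Jonas Horvat's 33% interest in Ashford Mining NL.
Chain via Larkspur Energy Co. → Vantage Capital LLC (R1): 92% × 72% × 23% = 15.2352% of Beacon Services GmbH.
Chain via Ashford Mining NL → Cobalt Foods Inc. (R1): 33% × 86% × 12% = 3.4056% of Beacon Services GmbH.
Aggregating (R3): 15.2352% + 3.4056% = 18.6408%.
18.6408% falls short of the 50% threshold by 31.3592 percentage points.

31.3592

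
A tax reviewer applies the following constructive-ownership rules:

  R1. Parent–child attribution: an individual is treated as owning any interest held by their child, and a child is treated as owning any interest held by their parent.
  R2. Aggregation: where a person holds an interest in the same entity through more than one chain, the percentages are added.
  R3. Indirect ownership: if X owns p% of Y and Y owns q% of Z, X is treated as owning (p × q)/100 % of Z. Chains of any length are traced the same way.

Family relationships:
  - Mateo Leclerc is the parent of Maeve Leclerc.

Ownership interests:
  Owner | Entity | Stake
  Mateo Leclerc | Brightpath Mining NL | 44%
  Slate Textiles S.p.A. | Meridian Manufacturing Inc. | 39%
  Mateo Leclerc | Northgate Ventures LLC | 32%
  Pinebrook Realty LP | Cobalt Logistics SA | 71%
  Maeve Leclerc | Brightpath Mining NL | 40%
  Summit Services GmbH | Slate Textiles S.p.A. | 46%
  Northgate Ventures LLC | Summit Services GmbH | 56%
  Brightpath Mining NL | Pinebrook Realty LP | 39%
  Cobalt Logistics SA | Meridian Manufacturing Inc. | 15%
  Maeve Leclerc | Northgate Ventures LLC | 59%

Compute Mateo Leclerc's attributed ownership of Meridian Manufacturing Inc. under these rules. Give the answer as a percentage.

12.631164%

By parent–child attribution (R1), Mateo Leclerc is treated as also owning Maeve Leclerc's interest in Brightpath Mining NL, giving 44% + 40% = 84%.
By parent–child attribution (R1), Mateo Leclerc is treated as also owning Maeve Leclerc's interest in Northgate Ventures LLC, giving 32% + 59% = 91%.
Chain via Brightpath Mining NL → Pinebrook Realty LP → Cobalt Logistics SA (R3): 84% × 39% × 71% × 15% = 3.48894% of Meridian Manufacturing Inc.
Chain via Northgate Ventures LLC → Summit Services GmbH → Slate Textiles S.p.A. (R3): 91% × 56% × 46% × 39% = 9.142224% of Meridian Manufacturing Inc.
Aggregating (R2): 3.48894% + 9.142224% = 12.631164%.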